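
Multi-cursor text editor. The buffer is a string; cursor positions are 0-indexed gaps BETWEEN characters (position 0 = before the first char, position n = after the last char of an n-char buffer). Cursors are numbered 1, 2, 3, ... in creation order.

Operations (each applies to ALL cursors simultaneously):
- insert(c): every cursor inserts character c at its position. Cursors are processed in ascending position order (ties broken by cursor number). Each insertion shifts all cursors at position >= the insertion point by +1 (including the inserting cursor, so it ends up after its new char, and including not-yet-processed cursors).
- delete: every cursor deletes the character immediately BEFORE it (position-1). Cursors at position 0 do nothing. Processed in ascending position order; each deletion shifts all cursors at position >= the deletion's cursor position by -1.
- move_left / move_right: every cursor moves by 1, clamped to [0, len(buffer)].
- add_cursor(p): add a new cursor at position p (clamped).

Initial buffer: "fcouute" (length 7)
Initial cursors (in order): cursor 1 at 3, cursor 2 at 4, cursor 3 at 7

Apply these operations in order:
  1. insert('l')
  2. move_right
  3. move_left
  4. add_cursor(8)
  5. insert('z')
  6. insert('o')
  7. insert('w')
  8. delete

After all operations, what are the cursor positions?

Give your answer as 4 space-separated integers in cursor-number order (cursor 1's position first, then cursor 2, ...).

Answer: 6 10 17 14

Derivation:
After op 1 (insert('l')): buffer="fcolulutel" (len 10), cursors c1@4 c2@6 c3@10, authorship ...1.2...3
After op 2 (move_right): buffer="fcolulutel" (len 10), cursors c1@5 c2@7 c3@10, authorship ...1.2...3
After op 3 (move_left): buffer="fcolulutel" (len 10), cursors c1@4 c2@6 c3@9, authorship ...1.2...3
After op 4 (add_cursor(8)): buffer="fcolulutel" (len 10), cursors c1@4 c2@6 c4@8 c3@9, authorship ...1.2...3
After op 5 (insert('z')): buffer="fcolzulzutzezl" (len 14), cursors c1@5 c2@8 c4@11 c3@13, authorship ...11.22..4.33
After op 6 (insert('o')): buffer="fcolzoulzoutzoezol" (len 18), cursors c1@6 c2@10 c4@14 c3@17, authorship ...111.222..44.333
After op 7 (insert('w')): buffer="fcolzowulzowutzowezowl" (len 22), cursors c1@7 c2@12 c4@17 c3@21, authorship ...1111.2222..444.3333
After op 8 (delete): buffer="fcolzoulzoutzoezol" (len 18), cursors c1@6 c2@10 c4@14 c3@17, authorship ...111.222..44.333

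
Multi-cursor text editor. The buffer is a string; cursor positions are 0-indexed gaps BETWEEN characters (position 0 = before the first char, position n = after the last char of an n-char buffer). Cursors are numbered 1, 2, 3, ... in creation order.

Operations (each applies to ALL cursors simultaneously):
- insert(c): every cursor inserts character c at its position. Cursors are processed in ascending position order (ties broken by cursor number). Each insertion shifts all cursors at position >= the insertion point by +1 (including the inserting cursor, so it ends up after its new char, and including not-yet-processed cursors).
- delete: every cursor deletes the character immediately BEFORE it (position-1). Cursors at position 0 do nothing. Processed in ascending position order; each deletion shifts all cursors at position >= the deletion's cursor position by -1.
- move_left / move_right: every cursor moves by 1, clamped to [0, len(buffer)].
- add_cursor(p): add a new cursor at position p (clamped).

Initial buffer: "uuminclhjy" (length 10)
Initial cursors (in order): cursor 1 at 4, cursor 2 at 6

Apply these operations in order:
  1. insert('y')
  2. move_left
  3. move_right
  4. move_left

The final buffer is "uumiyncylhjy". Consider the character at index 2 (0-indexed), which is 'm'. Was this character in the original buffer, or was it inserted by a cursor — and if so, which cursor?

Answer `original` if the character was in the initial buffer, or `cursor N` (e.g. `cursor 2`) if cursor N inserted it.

After op 1 (insert('y')): buffer="uumiyncylhjy" (len 12), cursors c1@5 c2@8, authorship ....1..2....
After op 2 (move_left): buffer="uumiyncylhjy" (len 12), cursors c1@4 c2@7, authorship ....1..2....
After op 3 (move_right): buffer="uumiyncylhjy" (len 12), cursors c1@5 c2@8, authorship ....1..2....
After op 4 (move_left): buffer="uumiyncylhjy" (len 12), cursors c1@4 c2@7, authorship ....1..2....
Authorship (.=original, N=cursor N): . . . . 1 . . 2 . . . .
Index 2: author = original

Answer: original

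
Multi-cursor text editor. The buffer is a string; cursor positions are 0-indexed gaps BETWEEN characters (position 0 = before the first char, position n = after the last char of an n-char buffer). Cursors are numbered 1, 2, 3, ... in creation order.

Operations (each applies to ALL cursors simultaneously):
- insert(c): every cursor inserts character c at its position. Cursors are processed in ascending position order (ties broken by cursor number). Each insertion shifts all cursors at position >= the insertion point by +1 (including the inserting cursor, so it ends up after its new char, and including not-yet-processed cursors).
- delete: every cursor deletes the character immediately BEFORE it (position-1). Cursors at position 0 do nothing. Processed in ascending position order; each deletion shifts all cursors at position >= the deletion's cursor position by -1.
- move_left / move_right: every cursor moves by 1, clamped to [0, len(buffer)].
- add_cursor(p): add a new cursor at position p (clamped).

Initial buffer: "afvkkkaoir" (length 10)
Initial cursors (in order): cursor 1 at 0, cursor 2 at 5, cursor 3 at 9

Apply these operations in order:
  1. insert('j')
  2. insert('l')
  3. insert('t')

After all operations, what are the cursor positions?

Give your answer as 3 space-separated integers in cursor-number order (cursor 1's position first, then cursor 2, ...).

Answer: 3 11 18

Derivation:
After op 1 (insert('j')): buffer="jafvkkjkaoijr" (len 13), cursors c1@1 c2@7 c3@12, authorship 1.....2....3.
After op 2 (insert('l')): buffer="jlafvkkjlkaoijlr" (len 16), cursors c1@2 c2@9 c3@15, authorship 11.....22....33.
After op 3 (insert('t')): buffer="jltafvkkjltkaoijltr" (len 19), cursors c1@3 c2@11 c3@18, authorship 111.....222....333.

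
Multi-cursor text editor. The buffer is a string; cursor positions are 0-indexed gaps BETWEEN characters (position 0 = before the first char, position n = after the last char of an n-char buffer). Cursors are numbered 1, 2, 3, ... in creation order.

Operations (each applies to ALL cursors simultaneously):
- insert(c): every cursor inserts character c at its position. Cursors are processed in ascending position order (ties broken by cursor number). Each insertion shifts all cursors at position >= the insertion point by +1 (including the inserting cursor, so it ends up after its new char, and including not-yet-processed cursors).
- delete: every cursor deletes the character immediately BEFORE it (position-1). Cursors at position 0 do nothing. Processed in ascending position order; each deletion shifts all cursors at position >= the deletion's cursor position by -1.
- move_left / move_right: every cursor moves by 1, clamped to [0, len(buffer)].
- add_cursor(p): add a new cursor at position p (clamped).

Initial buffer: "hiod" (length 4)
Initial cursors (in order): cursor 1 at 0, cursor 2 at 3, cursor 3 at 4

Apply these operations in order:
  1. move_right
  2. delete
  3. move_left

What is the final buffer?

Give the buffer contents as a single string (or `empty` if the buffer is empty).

Answer: i

Derivation:
After op 1 (move_right): buffer="hiod" (len 4), cursors c1@1 c2@4 c3@4, authorship ....
After op 2 (delete): buffer="i" (len 1), cursors c1@0 c2@1 c3@1, authorship .
After op 3 (move_left): buffer="i" (len 1), cursors c1@0 c2@0 c3@0, authorship .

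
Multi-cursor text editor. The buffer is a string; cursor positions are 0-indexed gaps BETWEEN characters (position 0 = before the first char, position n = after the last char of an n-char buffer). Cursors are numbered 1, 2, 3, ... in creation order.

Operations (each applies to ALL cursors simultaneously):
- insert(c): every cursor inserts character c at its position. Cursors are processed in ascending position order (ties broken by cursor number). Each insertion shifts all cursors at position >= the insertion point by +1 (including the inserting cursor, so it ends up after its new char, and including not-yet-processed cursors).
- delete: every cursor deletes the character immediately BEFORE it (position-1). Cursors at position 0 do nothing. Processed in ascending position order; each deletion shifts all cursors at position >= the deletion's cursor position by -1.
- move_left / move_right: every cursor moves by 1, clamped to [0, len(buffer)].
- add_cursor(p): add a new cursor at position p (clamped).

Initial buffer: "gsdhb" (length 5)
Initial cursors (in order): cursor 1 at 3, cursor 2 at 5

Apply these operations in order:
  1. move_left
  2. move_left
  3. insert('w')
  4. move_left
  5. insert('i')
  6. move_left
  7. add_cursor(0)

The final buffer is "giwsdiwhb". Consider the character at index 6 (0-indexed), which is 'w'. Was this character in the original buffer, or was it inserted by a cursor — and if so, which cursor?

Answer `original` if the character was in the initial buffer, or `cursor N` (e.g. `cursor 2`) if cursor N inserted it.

Answer: cursor 2

Derivation:
After op 1 (move_left): buffer="gsdhb" (len 5), cursors c1@2 c2@4, authorship .....
After op 2 (move_left): buffer="gsdhb" (len 5), cursors c1@1 c2@3, authorship .....
After op 3 (insert('w')): buffer="gwsdwhb" (len 7), cursors c1@2 c2@5, authorship .1..2..
After op 4 (move_left): buffer="gwsdwhb" (len 7), cursors c1@1 c2@4, authorship .1..2..
After op 5 (insert('i')): buffer="giwsdiwhb" (len 9), cursors c1@2 c2@6, authorship .11..22..
After op 6 (move_left): buffer="giwsdiwhb" (len 9), cursors c1@1 c2@5, authorship .11..22..
After op 7 (add_cursor(0)): buffer="giwsdiwhb" (len 9), cursors c3@0 c1@1 c2@5, authorship .11..22..
Authorship (.=original, N=cursor N): . 1 1 . . 2 2 . .
Index 6: author = 2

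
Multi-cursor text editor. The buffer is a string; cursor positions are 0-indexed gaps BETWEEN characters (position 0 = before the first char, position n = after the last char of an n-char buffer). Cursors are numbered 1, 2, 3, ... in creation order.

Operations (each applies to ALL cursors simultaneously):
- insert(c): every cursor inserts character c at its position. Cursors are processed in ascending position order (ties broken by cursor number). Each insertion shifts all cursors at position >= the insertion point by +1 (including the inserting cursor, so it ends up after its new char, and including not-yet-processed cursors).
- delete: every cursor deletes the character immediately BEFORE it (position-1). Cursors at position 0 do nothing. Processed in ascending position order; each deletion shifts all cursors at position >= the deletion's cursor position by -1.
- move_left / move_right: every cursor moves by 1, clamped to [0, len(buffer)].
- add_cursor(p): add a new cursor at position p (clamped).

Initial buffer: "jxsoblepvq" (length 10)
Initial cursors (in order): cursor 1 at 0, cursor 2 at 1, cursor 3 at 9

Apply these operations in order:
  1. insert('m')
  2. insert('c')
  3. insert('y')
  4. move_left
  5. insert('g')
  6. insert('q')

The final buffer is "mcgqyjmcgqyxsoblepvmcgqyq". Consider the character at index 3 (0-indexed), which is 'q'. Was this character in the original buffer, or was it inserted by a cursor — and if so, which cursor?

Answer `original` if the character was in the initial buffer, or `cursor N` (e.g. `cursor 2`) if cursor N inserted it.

Answer: cursor 1

Derivation:
After op 1 (insert('m')): buffer="mjmxsoblepvmq" (len 13), cursors c1@1 c2@3 c3@12, authorship 1.2........3.
After op 2 (insert('c')): buffer="mcjmcxsoblepvmcq" (len 16), cursors c1@2 c2@5 c3@15, authorship 11.22........33.
After op 3 (insert('y')): buffer="mcyjmcyxsoblepvmcyq" (len 19), cursors c1@3 c2@7 c3@18, authorship 111.222........333.
After op 4 (move_left): buffer="mcyjmcyxsoblepvmcyq" (len 19), cursors c1@2 c2@6 c3@17, authorship 111.222........333.
After op 5 (insert('g')): buffer="mcgyjmcgyxsoblepvmcgyq" (len 22), cursors c1@3 c2@8 c3@20, authorship 1111.2222........3333.
After op 6 (insert('q')): buffer="mcgqyjmcgqyxsoblepvmcgqyq" (len 25), cursors c1@4 c2@10 c3@23, authorship 11111.22222........33333.
Authorship (.=original, N=cursor N): 1 1 1 1 1 . 2 2 2 2 2 . . . . . . . . 3 3 3 3 3 .
Index 3: author = 1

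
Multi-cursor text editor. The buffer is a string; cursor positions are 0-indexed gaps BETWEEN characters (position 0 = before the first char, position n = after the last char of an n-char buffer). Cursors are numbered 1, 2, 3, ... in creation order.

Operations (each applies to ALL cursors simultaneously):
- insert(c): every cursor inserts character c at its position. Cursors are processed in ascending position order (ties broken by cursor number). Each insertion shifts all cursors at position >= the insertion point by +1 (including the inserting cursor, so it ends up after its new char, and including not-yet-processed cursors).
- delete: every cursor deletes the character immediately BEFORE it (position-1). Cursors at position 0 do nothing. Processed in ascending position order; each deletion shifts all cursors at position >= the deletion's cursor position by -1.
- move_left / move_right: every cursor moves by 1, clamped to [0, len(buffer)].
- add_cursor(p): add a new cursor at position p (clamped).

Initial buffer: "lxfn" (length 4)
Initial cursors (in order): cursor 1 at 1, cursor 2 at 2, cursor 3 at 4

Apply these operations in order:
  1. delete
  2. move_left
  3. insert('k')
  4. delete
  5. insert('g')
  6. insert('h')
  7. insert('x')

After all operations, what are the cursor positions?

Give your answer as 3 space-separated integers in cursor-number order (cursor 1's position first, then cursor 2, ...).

After op 1 (delete): buffer="f" (len 1), cursors c1@0 c2@0 c3@1, authorship .
After op 2 (move_left): buffer="f" (len 1), cursors c1@0 c2@0 c3@0, authorship .
After op 3 (insert('k')): buffer="kkkf" (len 4), cursors c1@3 c2@3 c3@3, authorship 123.
After op 4 (delete): buffer="f" (len 1), cursors c1@0 c2@0 c3@0, authorship .
After op 5 (insert('g')): buffer="gggf" (len 4), cursors c1@3 c2@3 c3@3, authorship 123.
After op 6 (insert('h')): buffer="ggghhhf" (len 7), cursors c1@6 c2@6 c3@6, authorship 123123.
After op 7 (insert('x')): buffer="ggghhhxxxf" (len 10), cursors c1@9 c2@9 c3@9, authorship 123123123.

Answer: 9 9 9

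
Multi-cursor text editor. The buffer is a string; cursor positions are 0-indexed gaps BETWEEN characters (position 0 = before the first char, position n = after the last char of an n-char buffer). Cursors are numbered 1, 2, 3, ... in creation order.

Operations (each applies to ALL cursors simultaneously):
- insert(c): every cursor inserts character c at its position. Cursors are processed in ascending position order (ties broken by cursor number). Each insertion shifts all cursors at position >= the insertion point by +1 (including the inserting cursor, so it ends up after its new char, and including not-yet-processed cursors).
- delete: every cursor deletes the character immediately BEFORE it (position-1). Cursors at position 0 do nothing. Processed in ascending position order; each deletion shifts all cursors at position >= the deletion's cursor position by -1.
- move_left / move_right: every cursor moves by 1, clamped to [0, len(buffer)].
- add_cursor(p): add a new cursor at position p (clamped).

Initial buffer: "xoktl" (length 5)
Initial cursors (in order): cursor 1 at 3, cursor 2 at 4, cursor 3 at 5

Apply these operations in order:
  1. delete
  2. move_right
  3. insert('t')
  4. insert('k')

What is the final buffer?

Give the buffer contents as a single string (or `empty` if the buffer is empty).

Answer: xotttkkk

Derivation:
After op 1 (delete): buffer="xo" (len 2), cursors c1@2 c2@2 c3@2, authorship ..
After op 2 (move_right): buffer="xo" (len 2), cursors c1@2 c2@2 c3@2, authorship ..
After op 3 (insert('t')): buffer="xottt" (len 5), cursors c1@5 c2@5 c3@5, authorship ..123
After op 4 (insert('k')): buffer="xotttkkk" (len 8), cursors c1@8 c2@8 c3@8, authorship ..123123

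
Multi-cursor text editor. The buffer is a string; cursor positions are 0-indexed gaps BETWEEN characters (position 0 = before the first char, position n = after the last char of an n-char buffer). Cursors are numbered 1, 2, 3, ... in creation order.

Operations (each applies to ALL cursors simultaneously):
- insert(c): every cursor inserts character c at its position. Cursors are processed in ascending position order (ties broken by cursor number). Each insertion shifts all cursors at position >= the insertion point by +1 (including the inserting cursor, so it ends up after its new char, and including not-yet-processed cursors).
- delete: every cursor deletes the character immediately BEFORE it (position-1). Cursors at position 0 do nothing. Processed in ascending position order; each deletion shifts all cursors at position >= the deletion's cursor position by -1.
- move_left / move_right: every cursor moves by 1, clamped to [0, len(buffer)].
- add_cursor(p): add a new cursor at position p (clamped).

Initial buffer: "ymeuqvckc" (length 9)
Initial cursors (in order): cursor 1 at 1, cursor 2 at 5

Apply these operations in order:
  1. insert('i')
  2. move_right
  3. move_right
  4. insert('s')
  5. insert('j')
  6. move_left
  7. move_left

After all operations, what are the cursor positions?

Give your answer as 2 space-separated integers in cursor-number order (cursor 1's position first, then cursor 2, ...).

After op 1 (insert('i')): buffer="yimeuqivckc" (len 11), cursors c1@2 c2@7, authorship .1....2....
After op 2 (move_right): buffer="yimeuqivckc" (len 11), cursors c1@3 c2@8, authorship .1....2....
After op 3 (move_right): buffer="yimeuqivckc" (len 11), cursors c1@4 c2@9, authorship .1....2....
After op 4 (insert('s')): buffer="yimesuqivcskc" (len 13), cursors c1@5 c2@11, authorship .1..1..2..2..
After op 5 (insert('j')): buffer="yimesjuqivcsjkc" (len 15), cursors c1@6 c2@13, authorship .1..11..2..22..
After op 6 (move_left): buffer="yimesjuqivcsjkc" (len 15), cursors c1@5 c2@12, authorship .1..11..2..22..
After op 7 (move_left): buffer="yimesjuqivcsjkc" (len 15), cursors c1@4 c2@11, authorship .1..11..2..22..

Answer: 4 11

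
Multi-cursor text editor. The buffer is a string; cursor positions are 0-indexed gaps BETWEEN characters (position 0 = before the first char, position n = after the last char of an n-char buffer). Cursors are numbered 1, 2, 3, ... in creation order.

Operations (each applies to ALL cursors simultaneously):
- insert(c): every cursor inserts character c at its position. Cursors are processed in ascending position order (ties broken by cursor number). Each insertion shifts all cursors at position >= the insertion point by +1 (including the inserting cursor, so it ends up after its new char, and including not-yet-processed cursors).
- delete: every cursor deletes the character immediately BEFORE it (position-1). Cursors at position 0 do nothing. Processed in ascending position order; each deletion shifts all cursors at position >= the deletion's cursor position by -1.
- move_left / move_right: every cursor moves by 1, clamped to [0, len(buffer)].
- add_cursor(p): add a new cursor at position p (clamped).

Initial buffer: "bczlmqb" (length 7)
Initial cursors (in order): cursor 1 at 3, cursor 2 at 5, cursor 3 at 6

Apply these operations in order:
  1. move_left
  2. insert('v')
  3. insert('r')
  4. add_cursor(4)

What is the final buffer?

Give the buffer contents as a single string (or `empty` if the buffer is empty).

After op 1 (move_left): buffer="bczlmqb" (len 7), cursors c1@2 c2@4 c3@5, authorship .......
After op 2 (insert('v')): buffer="bcvzlvmvqb" (len 10), cursors c1@3 c2@6 c3@8, authorship ..1..2.3..
After op 3 (insert('r')): buffer="bcvrzlvrmvrqb" (len 13), cursors c1@4 c2@8 c3@11, authorship ..11..22.33..
After op 4 (add_cursor(4)): buffer="bcvrzlvrmvrqb" (len 13), cursors c1@4 c4@4 c2@8 c3@11, authorship ..11..22.33..

Answer: bcvrzlvrmvrqb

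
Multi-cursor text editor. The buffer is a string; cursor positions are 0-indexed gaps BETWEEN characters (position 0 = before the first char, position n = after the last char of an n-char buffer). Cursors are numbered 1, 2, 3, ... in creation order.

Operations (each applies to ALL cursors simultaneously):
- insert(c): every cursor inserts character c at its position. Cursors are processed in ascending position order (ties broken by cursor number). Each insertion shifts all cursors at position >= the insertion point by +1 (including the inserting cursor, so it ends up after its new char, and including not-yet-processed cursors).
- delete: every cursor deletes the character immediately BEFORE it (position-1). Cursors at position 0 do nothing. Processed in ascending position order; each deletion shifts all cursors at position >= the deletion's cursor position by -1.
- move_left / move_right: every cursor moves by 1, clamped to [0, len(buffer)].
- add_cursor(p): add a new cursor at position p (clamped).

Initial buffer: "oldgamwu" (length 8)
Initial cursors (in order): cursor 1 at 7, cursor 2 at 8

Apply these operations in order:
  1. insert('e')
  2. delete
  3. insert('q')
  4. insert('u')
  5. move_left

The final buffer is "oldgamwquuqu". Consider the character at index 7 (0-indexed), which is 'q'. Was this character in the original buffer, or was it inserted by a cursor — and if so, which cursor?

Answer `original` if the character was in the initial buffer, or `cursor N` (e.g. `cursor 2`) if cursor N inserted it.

After op 1 (insert('e')): buffer="oldgamweue" (len 10), cursors c1@8 c2@10, authorship .......1.2
After op 2 (delete): buffer="oldgamwu" (len 8), cursors c1@7 c2@8, authorship ........
After op 3 (insert('q')): buffer="oldgamwquq" (len 10), cursors c1@8 c2@10, authorship .......1.2
After op 4 (insert('u')): buffer="oldgamwquuqu" (len 12), cursors c1@9 c2@12, authorship .......11.22
After op 5 (move_left): buffer="oldgamwquuqu" (len 12), cursors c1@8 c2@11, authorship .......11.22
Authorship (.=original, N=cursor N): . . . . . . . 1 1 . 2 2
Index 7: author = 1

Answer: cursor 1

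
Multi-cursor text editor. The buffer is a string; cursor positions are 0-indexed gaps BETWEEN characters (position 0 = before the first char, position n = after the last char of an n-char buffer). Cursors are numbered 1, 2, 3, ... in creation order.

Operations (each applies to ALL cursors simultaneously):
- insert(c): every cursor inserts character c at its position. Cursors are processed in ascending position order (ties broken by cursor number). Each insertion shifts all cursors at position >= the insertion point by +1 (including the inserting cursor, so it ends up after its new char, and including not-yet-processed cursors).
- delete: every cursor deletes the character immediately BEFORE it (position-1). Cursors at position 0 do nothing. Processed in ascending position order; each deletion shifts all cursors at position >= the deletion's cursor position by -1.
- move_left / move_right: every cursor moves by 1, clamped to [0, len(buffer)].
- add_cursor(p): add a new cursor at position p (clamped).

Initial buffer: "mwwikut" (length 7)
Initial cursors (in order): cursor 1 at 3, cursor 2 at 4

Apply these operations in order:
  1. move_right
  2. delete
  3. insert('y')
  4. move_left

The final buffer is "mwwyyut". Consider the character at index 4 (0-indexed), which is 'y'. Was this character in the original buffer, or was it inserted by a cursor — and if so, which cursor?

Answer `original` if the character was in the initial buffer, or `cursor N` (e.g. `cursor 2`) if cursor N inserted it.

Answer: cursor 2

Derivation:
After op 1 (move_right): buffer="mwwikut" (len 7), cursors c1@4 c2@5, authorship .......
After op 2 (delete): buffer="mwwut" (len 5), cursors c1@3 c2@3, authorship .....
After op 3 (insert('y')): buffer="mwwyyut" (len 7), cursors c1@5 c2@5, authorship ...12..
After op 4 (move_left): buffer="mwwyyut" (len 7), cursors c1@4 c2@4, authorship ...12..
Authorship (.=original, N=cursor N): . . . 1 2 . .
Index 4: author = 2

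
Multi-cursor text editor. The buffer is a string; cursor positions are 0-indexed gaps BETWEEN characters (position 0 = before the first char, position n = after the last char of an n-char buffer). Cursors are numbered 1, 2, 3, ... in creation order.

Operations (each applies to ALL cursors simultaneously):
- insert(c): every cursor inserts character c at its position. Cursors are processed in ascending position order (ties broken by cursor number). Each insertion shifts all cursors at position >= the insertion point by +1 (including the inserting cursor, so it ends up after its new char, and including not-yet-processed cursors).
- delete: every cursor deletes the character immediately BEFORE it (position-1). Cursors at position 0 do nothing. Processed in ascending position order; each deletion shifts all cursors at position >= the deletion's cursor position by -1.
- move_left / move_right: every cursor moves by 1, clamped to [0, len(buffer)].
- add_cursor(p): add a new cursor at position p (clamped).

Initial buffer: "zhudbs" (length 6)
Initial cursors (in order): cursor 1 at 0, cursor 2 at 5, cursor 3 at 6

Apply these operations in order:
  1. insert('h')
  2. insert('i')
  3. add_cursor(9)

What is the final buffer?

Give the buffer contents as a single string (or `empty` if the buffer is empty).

Answer: hizhudbhishi

Derivation:
After op 1 (insert('h')): buffer="hzhudbhsh" (len 9), cursors c1@1 c2@7 c3@9, authorship 1.....2.3
After op 2 (insert('i')): buffer="hizhudbhishi" (len 12), cursors c1@2 c2@9 c3@12, authorship 11.....22.33
After op 3 (add_cursor(9)): buffer="hizhudbhishi" (len 12), cursors c1@2 c2@9 c4@9 c3@12, authorship 11.....22.33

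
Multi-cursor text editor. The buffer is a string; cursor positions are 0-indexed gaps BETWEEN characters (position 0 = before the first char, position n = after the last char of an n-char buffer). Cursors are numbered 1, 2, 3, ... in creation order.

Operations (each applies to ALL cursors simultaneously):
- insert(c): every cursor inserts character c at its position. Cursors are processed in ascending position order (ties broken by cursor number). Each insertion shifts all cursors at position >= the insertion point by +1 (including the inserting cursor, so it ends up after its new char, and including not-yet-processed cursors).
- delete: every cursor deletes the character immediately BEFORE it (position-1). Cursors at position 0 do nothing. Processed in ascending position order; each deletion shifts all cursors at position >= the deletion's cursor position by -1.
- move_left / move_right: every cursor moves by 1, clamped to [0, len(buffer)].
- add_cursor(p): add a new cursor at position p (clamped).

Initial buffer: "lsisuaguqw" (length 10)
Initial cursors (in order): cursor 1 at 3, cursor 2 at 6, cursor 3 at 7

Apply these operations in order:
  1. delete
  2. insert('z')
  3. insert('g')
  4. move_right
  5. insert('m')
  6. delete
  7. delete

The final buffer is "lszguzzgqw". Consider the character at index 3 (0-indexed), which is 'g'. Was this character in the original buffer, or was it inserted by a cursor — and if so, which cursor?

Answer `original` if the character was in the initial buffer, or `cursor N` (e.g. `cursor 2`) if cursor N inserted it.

Answer: cursor 1

Derivation:
After op 1 (delete): buffer="lssuuqw" (len 7), cursors c1@2 c2@4 c3@4, authorship .......
After op 2 (insert('z')): buffer="lszsuzzuqw" (len 10), cursors c1@3 c2@7 c3@7, authorship ..1..23...
After op 3 (insert('g')): buffer="lszgsuzzgguqw" (len 13), cursors c1@4 c2@10 c3@10, authorship ..11..2323...
After op 4 (move_right): buffer="lszgsuzzgguqw" (len 13), cursors c1@5 c2@11 c3@11, authorship ..11..2323...
After op 5 (insert('m')): buffer="lszgsmuzzggummqw" (len 16), cursors c1@6 c2@14 c3@14, authorship ..11.1.2323.23..
After op 6 (delete): buffer="lszgsuzzgguqw" (len 13), cursors c1@5 c2@11 c3@11, authorship ..11..2323...
After op 7 (delete): buffer="lszguzzgqw" (len 10), cursors c1@4 c2@8 c3@8, authorship ..11.232..
Authorship (.=original, N=cursor N): . . 1 1 . 2 3 2 . .
Index 3: author = 1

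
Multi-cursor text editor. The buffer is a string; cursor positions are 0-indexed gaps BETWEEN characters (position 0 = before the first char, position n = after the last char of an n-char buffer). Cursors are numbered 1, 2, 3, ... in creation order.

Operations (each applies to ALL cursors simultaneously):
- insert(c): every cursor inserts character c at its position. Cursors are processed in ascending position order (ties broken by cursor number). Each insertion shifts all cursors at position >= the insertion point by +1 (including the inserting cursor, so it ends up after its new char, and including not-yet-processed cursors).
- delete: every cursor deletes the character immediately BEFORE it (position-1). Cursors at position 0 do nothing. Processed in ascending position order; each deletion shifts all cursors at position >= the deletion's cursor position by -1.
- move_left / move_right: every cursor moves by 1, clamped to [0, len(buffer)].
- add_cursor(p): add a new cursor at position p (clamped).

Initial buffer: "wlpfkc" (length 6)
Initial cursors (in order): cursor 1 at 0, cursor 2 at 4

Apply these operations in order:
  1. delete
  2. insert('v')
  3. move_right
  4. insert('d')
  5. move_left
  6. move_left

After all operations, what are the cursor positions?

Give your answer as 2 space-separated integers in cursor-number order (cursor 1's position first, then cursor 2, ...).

After op 1 (delete): buffer="wlpkc" (len 5), cursors c1@0 c2@3, authorship .....
After op 2 (insert('v')): buffer="vwlpvkc" (len 7), cursors c1@1 c2@5, authorship 1...2..
After op 3 (move_right): buffer="vwlpvkc" (len 7), cursors c1@2 c2@6, authorship 1...2..
After op 4 (insert('d')): buffer="vwdlpvkdc" (len 9), cursors c1@3 c2@8, authorship 1.1..2.2.
After op 5 (move_left): buffer="vwdlpvkdc" (len 9), cursors c1@2 c2@7, authorship 1.1..2.2.
After op 6 (move_left): buffer="vwdlpvkdc" (len 9), cursors c1@1 c2@6, authorship 1.1..2.2.

Answer: 1 6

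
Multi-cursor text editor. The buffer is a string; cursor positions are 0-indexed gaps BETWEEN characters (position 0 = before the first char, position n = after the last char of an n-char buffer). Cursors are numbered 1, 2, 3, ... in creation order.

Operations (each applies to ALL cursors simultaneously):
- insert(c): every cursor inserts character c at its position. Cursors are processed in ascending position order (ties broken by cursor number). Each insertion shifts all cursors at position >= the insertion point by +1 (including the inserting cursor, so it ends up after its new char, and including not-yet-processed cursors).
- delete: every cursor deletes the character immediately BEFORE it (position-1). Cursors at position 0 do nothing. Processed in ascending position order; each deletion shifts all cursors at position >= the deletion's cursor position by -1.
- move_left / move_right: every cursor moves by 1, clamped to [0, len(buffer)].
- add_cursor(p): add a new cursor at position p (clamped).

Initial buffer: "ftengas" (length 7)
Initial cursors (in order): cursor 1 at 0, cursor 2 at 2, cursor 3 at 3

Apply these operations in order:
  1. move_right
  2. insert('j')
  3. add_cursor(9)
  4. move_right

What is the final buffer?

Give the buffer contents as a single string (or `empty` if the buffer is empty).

After op 1 (move_right): buffer="ftengas" (len 7), cursors c1@1 c2@3 c3@4, authorship .......
After op 2 (insert('j')): buffer="fjtejnjgas" (len 10), cursors c1@2 c2@5 c3@7, authorship .1..2.3...
After op 3 (add_cursor(9)): buffer="fjtejnjgas" (len 10), cursors c1@2 c2@5 c3@7 c4@9, authorship .1..2.3...
After op 4 (move_right): buffer="fjtejnjgas" (len 10), cursors c1@3 c2@6 c3@8 c4@10, authorship .1..2.3...

Answer: fjtejnjgas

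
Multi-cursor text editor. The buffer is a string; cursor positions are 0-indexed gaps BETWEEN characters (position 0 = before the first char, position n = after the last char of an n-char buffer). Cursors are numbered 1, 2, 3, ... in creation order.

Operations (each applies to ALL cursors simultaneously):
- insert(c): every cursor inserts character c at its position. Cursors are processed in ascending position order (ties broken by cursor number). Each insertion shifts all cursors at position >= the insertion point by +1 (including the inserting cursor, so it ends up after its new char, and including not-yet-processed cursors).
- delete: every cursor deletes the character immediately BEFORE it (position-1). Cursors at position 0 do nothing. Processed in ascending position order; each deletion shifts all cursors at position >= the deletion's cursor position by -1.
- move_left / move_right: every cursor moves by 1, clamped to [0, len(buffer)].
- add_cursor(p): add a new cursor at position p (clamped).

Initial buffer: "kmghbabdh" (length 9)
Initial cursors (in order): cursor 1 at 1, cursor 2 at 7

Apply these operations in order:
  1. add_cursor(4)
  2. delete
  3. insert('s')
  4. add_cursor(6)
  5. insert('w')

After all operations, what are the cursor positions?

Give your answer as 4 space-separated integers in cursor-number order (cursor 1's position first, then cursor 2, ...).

Answer: 2 11 6 9

Derivation:
After op 1 (add_cursor(4)): buffer="kmghbabdh" (len 9), cursors c1@1 c3@4 c2@7, authorship .........
After op 2 (delete): buffer="mgbadh" (len 6), cursors c1@0 c3@2 c2@4, authorship ......
After op 3 (insert('s')): buffer="smgsbasdh" (len 9), cursors c1@1 c3@4 c2@7, authorship 1..3..2..
After op 4 (add_cursor(6)): buffer="smgsbasdh" (len 9), cursors c1@1 c3@4 c4@6 c2@7, authorship 1..3..2..
After op 5 (insert('w')): buffer="swmgswbawswdh" (len 13), cursors c1@2 c3@6 c4@9 c2@11, authorship 11..33..422..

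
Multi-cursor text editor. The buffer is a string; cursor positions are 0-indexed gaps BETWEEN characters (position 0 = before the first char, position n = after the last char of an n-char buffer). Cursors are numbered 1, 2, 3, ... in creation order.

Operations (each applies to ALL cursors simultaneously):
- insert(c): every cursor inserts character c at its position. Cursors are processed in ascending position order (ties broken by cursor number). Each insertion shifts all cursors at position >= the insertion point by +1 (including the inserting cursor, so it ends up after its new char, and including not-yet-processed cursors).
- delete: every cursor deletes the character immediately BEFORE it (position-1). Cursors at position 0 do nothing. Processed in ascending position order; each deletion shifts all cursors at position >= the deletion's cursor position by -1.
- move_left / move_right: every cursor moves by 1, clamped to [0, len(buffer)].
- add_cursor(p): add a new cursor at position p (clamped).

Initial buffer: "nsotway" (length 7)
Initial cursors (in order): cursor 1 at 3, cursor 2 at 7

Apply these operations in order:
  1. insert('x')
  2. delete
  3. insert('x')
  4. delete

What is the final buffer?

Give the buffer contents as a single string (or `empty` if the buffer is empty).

Answer: nsotway

Derivation:
After op 1 (insert('x')): buffer="nsoxtwayx" (len 9), cursors c1@4 c2@9, authorship ...1....2
After op 2 (delete): buffer="nsotway" (len 7), cursors c1@3 c2@7, authorship .......
After op 3 (insert('x')): buffer="nsoxtwayx" (len 9), cursors c1@4 c2@9, authorship ...1....2
After op 4 (delete): buffer="nsotway" (len 7), cursors c1@3 c2@7, authorship .......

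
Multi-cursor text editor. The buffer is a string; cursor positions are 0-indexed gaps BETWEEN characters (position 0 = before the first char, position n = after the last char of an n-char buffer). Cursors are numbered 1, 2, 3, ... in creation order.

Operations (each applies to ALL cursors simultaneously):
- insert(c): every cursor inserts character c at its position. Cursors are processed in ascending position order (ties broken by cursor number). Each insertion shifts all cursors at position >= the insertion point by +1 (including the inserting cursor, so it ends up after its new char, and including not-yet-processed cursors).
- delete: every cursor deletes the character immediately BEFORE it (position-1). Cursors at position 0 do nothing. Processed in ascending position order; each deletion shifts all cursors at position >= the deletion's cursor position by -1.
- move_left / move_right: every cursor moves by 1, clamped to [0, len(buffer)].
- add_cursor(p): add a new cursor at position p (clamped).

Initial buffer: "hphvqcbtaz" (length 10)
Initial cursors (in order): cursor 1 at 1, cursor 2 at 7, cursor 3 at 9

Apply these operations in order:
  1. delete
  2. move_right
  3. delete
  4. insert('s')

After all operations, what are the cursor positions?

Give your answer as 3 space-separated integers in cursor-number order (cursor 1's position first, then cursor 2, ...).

After op 1 (delete): buffer="phvqctz" (len 7), cursors c1@0 c2@5 c3@6, authorship .......
After op 2 (move_right): buffer="phvqctz" (len 7), cursors c1@1 c2@6 c3@7, authorship .......
After op 3 (delete): buffer="hvqc" (len 4), cursors c1@0 c2@4 c3@4, authorship ....
After op 4 (insert('s')): buffer="shvqcss" (len 7), cursors c1@1 c2@7 c3@7, authorship 1....23

Answer: 1 7 7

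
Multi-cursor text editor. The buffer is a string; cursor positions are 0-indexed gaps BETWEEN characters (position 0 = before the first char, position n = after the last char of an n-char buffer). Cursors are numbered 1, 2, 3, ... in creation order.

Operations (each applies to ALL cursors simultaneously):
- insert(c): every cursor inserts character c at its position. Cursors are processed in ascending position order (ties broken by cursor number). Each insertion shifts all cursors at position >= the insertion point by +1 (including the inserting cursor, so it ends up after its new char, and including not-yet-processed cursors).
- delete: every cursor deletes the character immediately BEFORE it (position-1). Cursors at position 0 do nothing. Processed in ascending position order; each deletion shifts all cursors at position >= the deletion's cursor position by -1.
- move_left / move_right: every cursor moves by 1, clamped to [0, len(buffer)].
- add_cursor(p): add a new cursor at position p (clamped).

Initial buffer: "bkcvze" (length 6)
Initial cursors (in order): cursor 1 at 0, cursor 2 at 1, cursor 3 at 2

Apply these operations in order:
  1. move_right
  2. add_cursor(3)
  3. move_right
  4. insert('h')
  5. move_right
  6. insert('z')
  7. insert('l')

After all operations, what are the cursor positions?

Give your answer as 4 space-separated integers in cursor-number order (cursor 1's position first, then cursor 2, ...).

Answer: 6 10 17 17

Derivation:
After op 1 (move_right): buffer="bkcvze" (len 6), cursors c1@1 c2@2 c3@3, authorship ......
After op 2 (add_cursor(3)): buffer="bkcvze" (len 6), cursors c1@1 c2@2 c3@3 c4@3, authorship ......
After op 3 (move_right): buffer="bkcvze" (len 6), cursors c1@2 c2@3 c3@4 c4@4, authorship ......
After op 4 (insert('h')): buffer="bkhchvhhze" (len 10), cursors c1@3 c2@5 c3@8 c4@8, authorship ..1.2.34..
After op 5 (move_right): buffer="bkhchvhhze" (len 10), cursors c1@4 c2@6 c3@9 c4@9, authorship ..1.2.34..
After op 6 (insert('z')): buffer="bkhczhvzhhzzze" (len 14), cursors c1@5 c2@8 c3@13 c4@13, authorship ..1.12.234.34.
After op 7 (insert('l')): buffer="bkhczlhvzlhhzzzlle" (len 18), cursors c1@6 c2@10 c3@17 c4@17, authorship ..1.112.2234.3434.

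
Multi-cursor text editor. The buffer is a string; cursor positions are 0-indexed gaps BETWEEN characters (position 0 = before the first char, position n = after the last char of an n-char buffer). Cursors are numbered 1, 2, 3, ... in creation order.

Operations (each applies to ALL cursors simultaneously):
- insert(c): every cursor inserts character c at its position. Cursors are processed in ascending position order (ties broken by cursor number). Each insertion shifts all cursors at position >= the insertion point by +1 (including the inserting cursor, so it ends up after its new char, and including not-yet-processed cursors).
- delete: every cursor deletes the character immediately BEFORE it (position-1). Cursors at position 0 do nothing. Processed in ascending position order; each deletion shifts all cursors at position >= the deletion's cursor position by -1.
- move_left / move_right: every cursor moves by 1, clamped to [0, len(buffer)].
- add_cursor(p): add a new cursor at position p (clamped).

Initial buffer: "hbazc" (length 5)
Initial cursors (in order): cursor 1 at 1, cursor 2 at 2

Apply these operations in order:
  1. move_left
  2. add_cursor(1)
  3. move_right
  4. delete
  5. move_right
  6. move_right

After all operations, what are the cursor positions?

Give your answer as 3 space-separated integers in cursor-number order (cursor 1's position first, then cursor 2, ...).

After op 1 (move_left): buffer="hbazc" (len 5), cursors c1@0 c2@1, authorship .....
After op 2 (add_cursor(1)): buffer="hbazc" (len 5), cursors c1@0 c2@1 c3@1, authorship .....
After op 3 (move_right): buffer="hbazc" (len 5), cursors c1@1 c2@2 c3@2, authorship .....
After op 4 (delete): buffer="azc" (len 3), cursors c1@0 c2@0 c3@0, authorship ...
After op 5 (move_right): buffer="azc" (len 3), cursors c1@1 c2@1 c3@1, authorship ...
After op 6 (move_right): buffer="azc" (len 3), cursors c1@2 c2@2 c3@2, authorship ...

Answer: 2 2 2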